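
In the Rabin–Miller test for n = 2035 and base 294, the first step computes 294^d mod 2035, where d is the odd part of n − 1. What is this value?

2004

n − 1 = 2034 = 2^1 · 1017, so s = 1 and d = 1017.
By repeated squaring, 294^1017 ≡ 2004 (mod 2035).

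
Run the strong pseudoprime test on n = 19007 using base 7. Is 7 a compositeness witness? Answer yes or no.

yes

n − 1 = 19006 = 2^1 · 9503, so s = 1 and d = 9503.
x_0 = 7^9503 mod 19007 = 3597.
x_0 ∉ {1, 19006} and s = 1, so 7 is a Miller–Rabin witness and 19007 is composite.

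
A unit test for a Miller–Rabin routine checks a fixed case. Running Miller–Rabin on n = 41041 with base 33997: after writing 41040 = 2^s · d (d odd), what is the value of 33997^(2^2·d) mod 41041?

1

n − 1 = 41040 = 2^4 · 2565, so s = 4 and d = 2565.
By repeated squaring, 33997^2565 ≡ 34572 (mod 41041).
x_0 = 34572.
x_1 = 34572^2 mod 41041 = 27182.
x_2 = 27182^2 mod 41041 = 1.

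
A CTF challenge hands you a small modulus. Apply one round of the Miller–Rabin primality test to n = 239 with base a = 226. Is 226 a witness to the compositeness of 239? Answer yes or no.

no

n − 1 = 238 = 2^1 · 119, so s = 1 and d = 119.
Repeated squaring mod 239: 226^1 ≡ 226, 226^2 ≡ 169, 226^4 ≡ 120, 226^8 ≡ 60, 226^16 ≡ 15, 226^32 ≡ 225, 226^64 ≡ 196.
119 = 64 + 32 + 16 + 4 + 2 + 1, so 226^119 ≡ 196·225·15·120·169·226 ≡ 1 (mod 239).
x_0 = 226^119 mod 239 = 1.
x_0 = 1, so 226 is not a witness.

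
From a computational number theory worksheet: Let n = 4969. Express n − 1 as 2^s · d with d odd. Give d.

621

Halving: 4968 → 2484 → 1242 → 621; 621 is odd.
So 4968 = 2^3 · 621.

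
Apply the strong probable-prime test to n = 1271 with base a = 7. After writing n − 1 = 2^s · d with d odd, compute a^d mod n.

n − 1 = 1270 = 2^1 · 635, so s = 1 and d = 635.
Repeated squaring mod 1271: 7^1 ≡ 7, 7^2 ≡ 49, 7^4 ≡ 1130, 7^8 ≡ 816, 7^16 ≡ 1123, 7^32 ≡ 297, 7^64 ≡ 510, 7^128 ≡ 816, 7^256 ≡ 1123, 7^512 ≡ 297.
635 = 512 + 64 + 32 + 16 + 8 + 2 + 1, so 7^635 ≡ 297·510·297·1123·816·49·7 ≡ 191 (mod 1271).

191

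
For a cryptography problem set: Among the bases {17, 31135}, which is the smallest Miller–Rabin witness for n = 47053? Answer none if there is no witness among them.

n − 1 = 47052 = 2^2 · 11763, so s = 2 and d = 11763.
Base 17: x_0 = 17^11763 mod 47053 = 31921. x_0 is neither 1 nor 47052, so continue squaring. x_1 = 31921^2 mod 47053 = 17526. Reached i = s−1 = 1 without hitting −1: 17 is a Miller–Rabin witness and 47053 is composite.
Base 31135: x_0 = 31135^11763 mod 47053 = 36900. x_0 is neither 1 nor 47052, so continue squaring. x_1 = 36900^2 mod 47053 = 37339. Reached i = s−1 = 1 without hitting −1: 31135 is a Miller–Rabin witness and 47053 is composite.
The smallest witness among the given bases is 17.

17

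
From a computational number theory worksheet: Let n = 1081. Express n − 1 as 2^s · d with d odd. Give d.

135

Halving: 1080 → 540 → 270 → 135; 135 is odd.
So 1080 = 2^3 · 135.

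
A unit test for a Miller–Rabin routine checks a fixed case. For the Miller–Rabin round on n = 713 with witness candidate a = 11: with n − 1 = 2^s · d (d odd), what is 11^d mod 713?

n − 1 = 712 = 2^3 · 89, so s = 3 and d = 89.
11^89 mod 713 = 172.

172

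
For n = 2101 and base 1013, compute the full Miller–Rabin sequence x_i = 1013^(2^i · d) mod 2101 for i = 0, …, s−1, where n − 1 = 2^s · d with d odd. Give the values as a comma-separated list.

n − 1 = 2100 = 2^2 · 525, so s = 2 and d = 525.
x_0 = 1013^525 mod 2101 = 1332.
x_1 = 1332^2 mod 2101 = 980.

1332, 980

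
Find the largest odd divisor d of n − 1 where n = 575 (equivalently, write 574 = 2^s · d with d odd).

287

Halving: 574 → 287; 287 is odd.
So 574 = 2^1 · 287.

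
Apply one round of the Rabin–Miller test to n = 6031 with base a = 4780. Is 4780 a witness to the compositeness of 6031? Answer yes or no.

n − 1 = 6030 = 2^1 · 3015, so s = 1 and d = 3015.
Repeated squaring mod 6031: 4780^1 ≡ 4780, 4780^2 ≡ 2972, 4780^4 ≡ 3400, 4780^8 ≡ 4604, 4780^16 ≡ 3882, 4780^32 ≡ 4486, 4780^64 ≡ 4780, 4780^128 ≡ 2972, 4780^256 ≡ 3400, 4780^512 ≡ 4604, 4780^1024 ≡ 3882, 4780^2048 ≡ 4486.
3015 = 2048 + 512 + 256 + 128 + 64 + 4 + 2 + 1, so 4780^3015 ≡ 4486·4604·3400·2972·4780·3400·2972·4780 ≡ 1 (mod 6031).
x_0 = 4780^3015 mod 6031 = 1.
x_0 = 1, so 4780 is not a witness.

no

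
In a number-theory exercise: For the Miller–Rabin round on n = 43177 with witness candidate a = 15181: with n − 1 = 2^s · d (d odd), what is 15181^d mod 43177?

n − 1 = 43176 = 2^3 · 5397, so s = 3 and d = 5397.
By repeated squaring, 15181^5397 ≡ 43176 (mod 43177).

43176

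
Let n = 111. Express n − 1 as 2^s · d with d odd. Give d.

Halving: 110 → 55; 55 is odd.
So 110 = 2^1 · 55.

55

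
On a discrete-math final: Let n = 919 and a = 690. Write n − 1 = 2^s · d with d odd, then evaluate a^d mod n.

918

n − 1 = 918 = 2^1 · 459, so s = 1 and d = 459.
By repeated squaring, 690^459 ≡ 918 (mod 919).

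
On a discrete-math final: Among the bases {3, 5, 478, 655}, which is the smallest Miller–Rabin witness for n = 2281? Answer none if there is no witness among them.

none

n − 1 = 2280 = 2^3 · 285, so s = 3 and d = 285.
Base 3: x_0 = 3^285 mod 2281 = 1571. x_0 is neither 1 nor 2280, so continue squaring. x_1 = 1571^2 mod 2281 = 2280. x_1 ≡ −1, so 3 is not a witness.
Base 5: x_0 = 5^285 mod 2281 = 710. x_0 is neither 1 nor 2280, so continue squaring. x_1 = 710^2 mod 2281 = 2280. x_1 ≡ −1, so 5 is not a witness.
Base 478: x_0 = 478^285 mod 2281 = 686. x_0 is neither 1 nor 2280, so continue squaring. x_1 = 686^2 mod 2281 = 710. x_2 = 710^2 mod 2281 = 2280. x_2 ≡ −1, so 478 is not a witness.
Base 655: x_0 = 655^285 mod 2281 = 686. x_0 is neither 1 nor 2280, so continue squaring. x_1 = 686^2 mod 2281 = 710. x_2 = 710^2 mod 2281 = 2280. x_2 ≡ −1, so 655 is not a witness.
No listed base is a witness for 2281.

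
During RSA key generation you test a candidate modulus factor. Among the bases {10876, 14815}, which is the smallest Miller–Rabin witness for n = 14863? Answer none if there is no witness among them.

10876

n − 1 = 14862 = 2^1 · 7431, so s = 1 and d = 7431.
Base 10876: x_0 = 10876^7431 mod 14863 = 5706. x_0 ∉ {1, 14862} and s = 1, so 10876 is a Miller–Rabin witness and 14863 is composite.
Base 14815: x_0 = 14815^7431 mod 14863 = 4257. x_0 ∉ {1, 14862} and s = 1, so 14815 is a Miller–Rabin witness and 14863 is composite.
The smallest witness among the given bases is 10876.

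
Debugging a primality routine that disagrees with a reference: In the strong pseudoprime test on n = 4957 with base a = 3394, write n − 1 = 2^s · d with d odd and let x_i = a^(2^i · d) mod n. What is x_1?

4956

n − 1 = 4956 = 2^2 · 1239, so s = 2 and d = 1239.
Repeated squaring mod 4957: 3394^1 ≡ 3394, 3394^2 ≡ 4125, 3394^4 ≡ 3201, 3394^8 ≡ 282, 3394^16 ≡ 212, 3394^32 ≡ 331, 3394^64 ≡ 507, 3394^128 ≡ 4242, 3394^256 ≡ 654, 3394^512 ≡ 1414, 3394^1024 ≡ 1725.
1239 = 1024 + 128 + 64 + 16 + 4 + 2 + 1, so 3394^1239 ≡ 1725·4242·507·212·3201·4125·3394 ≡ 359 (mod 4957).
x_0 = 359.
x_1 = 359^2 mod 4957 = 4956.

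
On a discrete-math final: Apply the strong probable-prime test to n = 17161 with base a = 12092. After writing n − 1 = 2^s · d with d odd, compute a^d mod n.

2226

n − 1 = 17160 = 2^3 · 2145, so s = 3 and d = 2145.
Repeated squaring mod 17161: 12092^1 ≡ 12092, 12092^2 ≡ 4744, 12092^4 ≡ 7465, 12092^8 ≡ 4458, 12092^16 ≡ 1326, 12092^32 ≡ 7854, 12092^64 ≡ 8682, 12092^128 ≡ 6012, 12092^256 ≡ 3078, 12092^512 ≡ 1212, 12092^1024 ≡ 10259, 12092^2048 ≡ 15829.
2145 = 2048 + 64 + 32 + 1, so 12092^2145 ≡ 15829·8682·7854·12092 ≡ 2226 (mod 17161).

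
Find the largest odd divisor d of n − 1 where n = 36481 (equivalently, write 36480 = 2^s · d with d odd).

Halving: 36480 → 18240 → 9120 → 4560 → 2280 → 1140 → 570 → 285; 285 is odd.
So 36480 = 2^7 · 285.

285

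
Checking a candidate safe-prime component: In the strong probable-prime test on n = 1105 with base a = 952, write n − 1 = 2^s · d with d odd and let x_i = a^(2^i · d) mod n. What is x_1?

1054

n − 1 = 1104 = 2^4 · 69, so s = 4 and d = 69.
Repeated squaring mod 1105: 952^1 ≡ 952, 952^2 ≡ 204, 952^4 ≡ 731, 952^8 ≡ 646, 952^16 ≡ 731, 952^32 ≡ 646, 952^64 ≡ 731.
69 = 64 + 4 + 1, so 952^69 ≡ 731·731·952 ≡ 612 (mod 1105).
x_0 = 612.
x_1 = 612^2 mod 1105 = 1054.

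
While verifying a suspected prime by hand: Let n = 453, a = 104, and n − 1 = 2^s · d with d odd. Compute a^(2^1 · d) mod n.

349

n − 1 = 452 = 2^2 · 113, so s = 2 and d = 113.
x_0 = 104^113 mod 453 = 356.
x_1 = 356^2 mod 453 = 349.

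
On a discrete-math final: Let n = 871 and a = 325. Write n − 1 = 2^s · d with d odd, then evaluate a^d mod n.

377

n − 1 = 870 = 2^1 · 435, so s = 1 and d = 435.
By repeated squaring, 325^435 ≡ 377 (mod 871).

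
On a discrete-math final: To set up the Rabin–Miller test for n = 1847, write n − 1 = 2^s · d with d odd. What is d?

Halving: 1846 → 923; 923 is odd.
So 1846 = 2^1 · 923.

923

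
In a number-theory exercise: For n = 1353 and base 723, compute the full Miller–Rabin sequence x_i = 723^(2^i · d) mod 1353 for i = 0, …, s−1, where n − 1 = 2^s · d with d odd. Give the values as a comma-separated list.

n − 1 = 1352 = 2^3 · 169, so s = 3 and d = 169.
x_0 = 723^169 mod 1353 = 1206.
x_1 = 1206^2 mod 1353 = 1314.
x_2 = 1314^2 mod 1353 = 168.

1206, 1314, 168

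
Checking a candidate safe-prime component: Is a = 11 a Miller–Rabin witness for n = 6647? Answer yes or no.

n − 1 = 6646 = 2^1 · 3323, so s = 1 and d = 3323.
x_0 = 11^3323 mod 6647 = 471.
x_0 ∉ {1, 6646} and s = 1, so 11 is a Miller–Rabin witness and 6647 is composite.

yes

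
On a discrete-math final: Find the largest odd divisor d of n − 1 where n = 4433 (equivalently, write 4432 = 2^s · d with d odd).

277

Halving: 4432 → 2216 → 1108 → 554 → 277; 277 is odd.
So 4432 = 2^4 · 277.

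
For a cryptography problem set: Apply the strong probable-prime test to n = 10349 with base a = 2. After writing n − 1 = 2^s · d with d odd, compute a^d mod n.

3610

n − 1 = 10348 = 2^2 · 2587, so s = 2 and d = 2587.
By repeated squaring, 2^2587 ≡ 3610 (mod 10349).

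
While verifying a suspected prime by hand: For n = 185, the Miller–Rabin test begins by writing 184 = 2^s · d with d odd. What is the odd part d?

23

Halving: 184 → 92 → 46 → 23; 23 is odd.
So 184 = 2^3 · 23.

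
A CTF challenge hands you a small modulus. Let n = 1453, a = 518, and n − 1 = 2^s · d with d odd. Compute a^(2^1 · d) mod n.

1452

n − 1 = 1452 = 2^2 · 363, so s = 2 and d = 363.
x_0 = 518^363 mod 1453 = 497.
x_1 = 497^2 mod 1453 = 1452.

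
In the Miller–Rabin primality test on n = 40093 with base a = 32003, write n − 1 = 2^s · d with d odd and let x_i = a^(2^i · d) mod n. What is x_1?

n − 1 = 40092 = 2^2 · 10023, so s = 2 and d = 10023.
x_0 = 32003^10023 mod 40093 = 40092.
x_1 = 40092^2 mod 40093 = 1.

1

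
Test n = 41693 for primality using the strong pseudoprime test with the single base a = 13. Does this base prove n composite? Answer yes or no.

n − 1 = 41692 = 2^2 · 10423, so s = 2 and d = 10423.
x_0 = 13^10423 mod 41693 = 27104.
x_0 is neither 1 nor 41692, so continue squaring.
x_1 = 27104^2 mod 41693 = 37849.
Reached i = s−1 = 1 without hitting −1: 13 is a Miller–Rabin witness and 41693 is composite.

yes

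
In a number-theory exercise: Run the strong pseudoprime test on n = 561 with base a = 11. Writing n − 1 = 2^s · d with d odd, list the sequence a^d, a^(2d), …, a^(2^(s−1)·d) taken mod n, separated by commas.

n − 1 = 560 = 2^4 · 35, so s = 4 and d = 35.
x_0 = 11^35 mod 561 = 209.
x_1 = 209^2 mod 561 = 484.
x_2 = 484^2 mod 561 = 319.
x_3 = 319^2 mod 561 = 220.

209, 484, 319, 220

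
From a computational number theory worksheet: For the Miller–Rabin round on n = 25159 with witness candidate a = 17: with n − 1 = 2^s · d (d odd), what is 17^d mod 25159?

8862

n − 1 = 25158 = 2^1 · 12579, so s = 1 and d = 12579.
17^12579 mod 25159 = 8862.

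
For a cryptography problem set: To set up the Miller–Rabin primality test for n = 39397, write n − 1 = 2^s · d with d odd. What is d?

Halving: 39396 → 19698 → 9849; 9849 is odd.
So 39396 = 2^2 · 9849.

9849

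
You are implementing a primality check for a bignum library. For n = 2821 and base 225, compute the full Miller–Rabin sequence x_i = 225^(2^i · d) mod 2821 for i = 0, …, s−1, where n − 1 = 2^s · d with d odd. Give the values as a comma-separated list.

1520, 1

n − 1 = 2820 = 2^2 · 705, so s = 2 and d = 705.
x_0 = 225^705 mod 2821 = 1520.
x_1 = 1520^2 mod 2821 = 1.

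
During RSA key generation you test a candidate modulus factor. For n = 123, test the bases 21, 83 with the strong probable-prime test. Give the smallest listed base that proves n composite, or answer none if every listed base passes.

21

n − 1 = 122 = 2^1 · 61, so s = 1 and d = 61.
Base 21: x_0 = 21^61 mod 123 = 21. x_0 ∉ {1, 122} and s = 1, so 21 is a Miller–Rabin witness and 123 is composite.
Base 83: x_0 = 83^61 mod 123 = 83. x_0 ∉ {1, 122} and s = 1, so 83 is a Miller–Rabin witness and 123 is composite.
The smallest witness among the given bases is 21.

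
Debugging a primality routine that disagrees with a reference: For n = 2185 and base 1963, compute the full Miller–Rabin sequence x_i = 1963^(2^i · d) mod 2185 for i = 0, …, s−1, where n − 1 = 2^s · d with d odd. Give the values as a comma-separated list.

n − 1 = 2184 = 2^3 · 273, so s = 3 and d = 273.
x_0 = 1963^273 mod 2185 = 653.
x_1 = 653^2 mod 2185 = 334.
x_2 = 334^2 mod 2185 = 121.

653, 334, 121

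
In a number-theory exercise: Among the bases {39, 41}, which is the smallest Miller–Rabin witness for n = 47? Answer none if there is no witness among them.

none

n − 1 = 46 = 2^1 · 23, so s = 1 and d = 23.
Base 39: x_0 = 39^23 mod 47 = 46. x_0 = 46 ≡ −1, so 39 is not a witness.
Base 41: x_0 = 41^23 mod 47 = 46. x_0 = 46 ≡ −1, so 41 is not a witness.
No listed base is a witness for 47.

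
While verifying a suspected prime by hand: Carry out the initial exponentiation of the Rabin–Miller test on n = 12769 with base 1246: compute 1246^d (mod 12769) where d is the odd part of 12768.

12729

n − 1 = 12768 = 2^5 · 399, so s = 5 and d = 399.
1246^399 mod 12769 = 12729.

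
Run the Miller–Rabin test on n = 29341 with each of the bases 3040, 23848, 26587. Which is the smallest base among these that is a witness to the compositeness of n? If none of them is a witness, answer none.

23848

n − 1 = 29340 = 2^2 · 7335, so s = 2 and d = 7335.
Base 3040: x_0 = 3040^7335 mod 29341 = 13980. x_0 is neither 1 nor 29340, so continue squaring. x_1 = 13980^2 mod 29341 = 29340. x_1 ≡ −1, so 3040 is not a witness.
Base 23848: x_0 = 23848^7335 mod 29341 = 18728. x_0 is neither 1 nor 29340, so continue squaring. x_1 = 18728^2 mod 29341 = 25011. Reached i = s−1 = 1 without hitting −1: 23848 is a Miller–Rabin witness and 29341 is composite.
Base 26587: x_0 = 26587^7335 mod 29341 = 13541. x_0 is neither 1 nor 29340, so continue squaring. x_1 = 13541^2 mod 29341 = 6772. Reached i = s−1 = 1 without hitting −1: 26587 is a Miller–Rabin witness and 29341 is composite.
The smallest witness among the given bases is 23848.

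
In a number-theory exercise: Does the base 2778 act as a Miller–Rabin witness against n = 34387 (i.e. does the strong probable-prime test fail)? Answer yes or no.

n − 1 = 34386 = 2^1 · 17193, so s = 1 and d = 17193.
x_0 = 2778^17193 mod 34387 = 12308.
x_0 ∉ {1, 34386} and s = 1, so 2778 is a Miller–Rabin witness and 34387 is composite.

yes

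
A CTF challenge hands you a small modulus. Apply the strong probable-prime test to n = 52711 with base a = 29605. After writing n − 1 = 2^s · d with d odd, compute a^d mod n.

n − 1 = 52710 = 2^1 · 26355, so s = 1 and d = 26355.
29605^26355 mod 52711 = 1.

1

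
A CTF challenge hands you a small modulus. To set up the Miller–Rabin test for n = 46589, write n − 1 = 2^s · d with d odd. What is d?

Halving: 46588 → 23294 → 11647; 11647 is odd.
So 46588 = 2^2 · 11647.

11647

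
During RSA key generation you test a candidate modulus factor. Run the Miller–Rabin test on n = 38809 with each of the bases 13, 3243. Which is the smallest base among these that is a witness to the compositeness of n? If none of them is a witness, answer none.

13

n − 1 = 38808 = 2^3 · 4851, so s = 3 and d = 4851.
Base 13: x_0 = 13^4851 mod 38809 = 3757. x_0 is neither 1 nor 38808, so continue squaring. x_1 = 3757^2 mod 38809 = 27382. x_2 = 27382^2 mod 38809 = 22853. Reached i = s−1 = 2 without hitting −1: 13 is a Miller–Rabin witness and 38809 is composite.
Base 3243: x_0 = 3243^4851 mod 38809 = 16534. x_0 is neither 1 nor 38808, so continue squaring. x_1 = 16534^2 mod 38809 = 2560. x_2 = 2560^2 mod 38809 = 33688. Reached i = s−1 = 2 without hitting −1: 3243 is a Miller–Rabin witness and 38809 is composite.
The smallest witness among the given bases is 13.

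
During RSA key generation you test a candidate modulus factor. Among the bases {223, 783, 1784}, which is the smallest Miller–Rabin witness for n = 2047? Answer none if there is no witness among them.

n − 1 = 2046 = 2^1 · 1023, so s = 1 and d = 1023.
Base 223: x_0 = 223^1023 mod 2047 = 1. x_0 = 1, so 223 is not a witness.
Base 783: x_0 = 783^1023 mod 2047 = 1657. x_0 ∉ {1, 2046} and s = 1, so 783 is a Miller–Rabin witness and 2047 is composite.
Base 1784: x_0 = 1784^1023 mod 2047 = 1. x_0 = 1, so 1784 is not a witness.
The smallest witness among the given bases is 783.

783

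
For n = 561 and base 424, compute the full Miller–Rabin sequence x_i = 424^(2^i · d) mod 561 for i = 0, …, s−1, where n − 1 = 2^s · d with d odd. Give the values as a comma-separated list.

373, 1, 1, 1

n − 1 = 560 = 2^4 · 35, so s = 4 and d = 35.
x_0 = 424^35 mod 561 = 373.
x_1 = 373^2 mod 561 = 1.
x_2 = 1^2 mod 561 = 1.
x_3 = 1^2 mod 561 = 1.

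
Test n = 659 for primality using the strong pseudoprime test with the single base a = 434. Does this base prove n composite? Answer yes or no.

no

n − 1 = 658 = 2^1 · 329, so s = 1 and d = 329.
x_0 = 434^329 mod 659 = 658.
x_0 = 658 ≡ −1, so 434 is not a witness.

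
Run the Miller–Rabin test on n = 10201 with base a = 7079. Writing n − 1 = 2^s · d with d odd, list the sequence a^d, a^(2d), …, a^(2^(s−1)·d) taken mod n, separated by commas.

1918, 6364, 2526

n − 1 = 10200 = 2^3 · 1275, so s = 3 and d = 1275.
x_0 = 7079^1275 mod 10201 = 1918.
x_1 = 1918^2 mod 10201 = 6364.
x_2 = 6364^2 mod 10201 = 2526.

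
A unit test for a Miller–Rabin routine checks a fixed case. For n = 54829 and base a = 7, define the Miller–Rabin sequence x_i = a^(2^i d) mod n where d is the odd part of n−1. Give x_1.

54828

n − 1 = 54828 = 2^2 · 13707, so s = 2 and d = 13707.
Repeated squaring mod 54829: 7^1 ≡ 7, 7^2 ≡ 49, 7^4 ≡ 2401, 7^8 ≡ 7756, 7^16 ≡ 8123, 7^32 ≡ 23842, 7^64 ≡ 28721, 7^128 ≡ 48365, 7^256 ≡ 3598, 7^512 ≡ 5960, 7^1024 ≡ 47237, 7^2048 ≡ 13185, 7^4096 ≡ 36295, 7^8192 ≡ 5471.
13707 = 8192 + 4096 + 1024 + 256 + 128 + 8 + 2 + 1, so 7^13707 ≡ 5471·36295·47237·3598·48365·7756·49·7 ≡ 5262 (mod 54829).
x_0 = 5262.
x_1 = 5262^2 mod 54829 = 54828.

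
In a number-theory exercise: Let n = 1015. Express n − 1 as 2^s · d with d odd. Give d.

Halving: 1014 → 507; 507 is odd.
So 1014 = 2^1 · 507.

507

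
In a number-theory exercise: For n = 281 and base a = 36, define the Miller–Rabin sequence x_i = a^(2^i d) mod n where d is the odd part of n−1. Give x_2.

n − 1 = 280 = 2^3 · 35, so s = 3 and d = 35.
x_0 = 36^35 mod 281 = 228.
x_1 = 228^2 mod 281 = 280.
x_2 = 280^2 mod 281 = 1.

1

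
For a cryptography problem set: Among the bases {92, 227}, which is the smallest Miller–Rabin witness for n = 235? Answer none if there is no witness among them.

92

n − 1 = 234 = 2^1 · 117, so s = 1 and d = 117.
Base 92: x_0 = 92^117 mod 235 = 137. x_0 ∉ {1, 234} and s = 1, so 92 is a Miller–Rabin witness and 235 is composite.
Base 227: x_0 = 227^117 mod 235 = 77. x_0 ∉ {1, 234} and s = 1, so 227 is a Miller–Rabin witness and 235 is composite.
The smallest witness among the given bases is 92.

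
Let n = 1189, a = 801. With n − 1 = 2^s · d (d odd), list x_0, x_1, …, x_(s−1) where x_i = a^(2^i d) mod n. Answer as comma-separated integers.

229, 125

n − 1 = 1188 = 2^2 · 297, so s = 2 and d = 297.
x_0 = 801^297 mod 1189 = 229.
x_1 = 229^2 mod 1189 = 125.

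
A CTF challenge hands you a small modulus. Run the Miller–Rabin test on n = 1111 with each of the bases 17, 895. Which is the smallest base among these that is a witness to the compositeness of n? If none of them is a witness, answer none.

none

n − 1 = 1110 = 2^1 · 555, so s = 1 and d = 555.
Base 17: x_0 = 17^555 mod 1111 = 1110. x_0 = 1110 ≡ −1, so 17 is not a witness.
Base 895: x_0 = 895^555 mod 1111 = 1. x_0 = 1, so 895 is not a witness.
No listed base is a witness for 1111.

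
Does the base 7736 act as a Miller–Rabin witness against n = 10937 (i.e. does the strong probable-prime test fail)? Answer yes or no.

no

n − 1 = 10936 = 2^3 · 1367, so s = 3 and d = 1367.
x_0 = 7736^1367 mod 10937 = 6652.
x_0 is neither 1 nor 10936, so continue squaring.
x_1 = 6652^2 mod 10937 = 8939.
x_2 = 8939^2 mod 10937 = 10936.
x_2 ≡ −1, so 7736 is not a witness.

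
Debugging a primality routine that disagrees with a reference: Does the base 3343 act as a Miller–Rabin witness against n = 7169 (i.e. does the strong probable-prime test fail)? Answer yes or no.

n − 1 = 7168 = 2^10 · 7, so s = 10 and d = 7.
x_0 = 3343^7 mod 7169 = 3371.
x_0 is neither 1 nor 7168, so continue squaring.
x_1 = 3371^2 mod 7169 = 776.
x_2 = 776^2 mod 7169 = 7149.
x_3 = 7149^2 mod 7169 = 400.
x_4 = 400^2 mod 7169 = 2282.
x_5 = 2282^2 mod 7169 = 2830.
x_6 = 2830^2 mod 7169 = 1127.
x_7 = 1127^2 mod 7169 = 1216.
x_8 = 1216^2 mod 7169 = 1842.
x_9 = 1842^2 mod 7169 = 2027.
Reached i = s−1 = 9 without hitting −1: 3343 is a Miller–Rabin witness and 7169 is composite.

yes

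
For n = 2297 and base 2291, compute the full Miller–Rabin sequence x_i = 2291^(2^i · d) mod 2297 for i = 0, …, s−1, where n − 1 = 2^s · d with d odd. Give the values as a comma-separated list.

1407, 1932, 2296

n − 1 = 2296 = 2^3 · 287, so s = 3 and d = 287.
x_0 = 2291^287 mod 2297 = 1407.
x_1 = 1407^2 mod 2297 = 1932.
x_2 = 1932^2 mod 2297 = 2296.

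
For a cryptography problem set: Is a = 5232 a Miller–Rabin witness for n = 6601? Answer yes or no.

no

n − 1 = 6600 = 2^3 · 825, so s = 3 and d = 825.
Repeated squaring mod 6601: 5232^1 ≡ 5232, 5232^2 ≡ 6078, 5232^4 ≡ 2888, 5232^8 ≡ 3481, 5232^16 ≡ 4526, 5232^32 ≡ 1773, 5232^64 ≡ 1453, 5232^128 ≡ 5490, 5232^256 ≡ 6535, 5232^512 ≡ 4356.
825 = 512 + 256 + 32 + 16 + 8 + 1, so 5232^825 ≡ 4356·6535·1773·4526·3481·5232 ≡ 6600 (mod 6601).
x_0 = 5232^825 mod 6601 = 6600.
x_0 = 6600 ≡ −1, so 5232 is not a witness.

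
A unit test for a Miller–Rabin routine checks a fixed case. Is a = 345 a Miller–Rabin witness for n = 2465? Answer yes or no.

n − 1 = 2464 = 2^5 · 77, so s = 5 and d = 77.
x_0 = 345^77 mod 2465 = 360.
x_0 is neither 1 nor 2464, so continue squaring.
x_1 = 360^2 mod 2465 = 1420.
x_2 = 1420^2 mod 2465 = 30.
x_3 = 30^2 mod 2465 = 900.
x_4 = 900^2 mod 2465 = 1480.
Reached i = s−1 = 4 without hitting −1: 345 is a Miller–Rabin witness and 2465 is composite.

yes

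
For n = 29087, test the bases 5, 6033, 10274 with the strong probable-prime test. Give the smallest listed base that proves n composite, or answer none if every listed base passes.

n − 1 = 29086 = 2^1 · 14543, so s = 1 and d = 14543.
Base 5: x_0 = 5^14543 mod 29087 = 26867. x_0 ∉ {1, 29086} and s = 1, so 5 is a Miller–Rabin witness and 29087 is composite.
Base 6033: x_0 = 6033^14543 mod 29087 = 13863. x_0 ∉ {1, 29086} and s = 1, so 6033 is a Miller–Rabin witness and 29087 is composite.
Base 10274: x_0 = 10274^14543 mod 29087 = 24653. x_0 ∉ {1, 29086} and s = 1, so 10274 is a Miller–Rabin witness and 29087 is composite.
The smallest witness among the given bases is 5.

5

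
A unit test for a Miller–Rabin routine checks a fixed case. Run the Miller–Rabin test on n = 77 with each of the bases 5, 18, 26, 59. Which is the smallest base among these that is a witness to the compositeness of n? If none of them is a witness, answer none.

n − 1 = 76 = 2^2 · 19, so s = 2 and d = 19.
Base 5: x_0 = 5^19 mod 77 = 75. x_0 is neither 1 nor 76, so continue squaring. x_1 = 75^2 mod 77 = 4. Reached i = s−1 = 1 without hitting −1: 5 is a Miller–Rabin witness and 77 is composite.
Base 18: x_0 = 18^19 mod 77 = 74. x_0 is neither 1 nor 76, so continue squaring. x_1 = 74^2 mod 77 = 9. Reached i = s−1 = 1 without hitting −1: 18 is a Miller–Rabin witness and 77 is composite.
Base 26: x_0 = 26^19 mod 77 = 47. x_0 is neither 1 nor 76, so continue squaring. x_1 = 47^2 mod 77 = 53. Reached i = s−1 = 1 without hitting −1: 26 is a Miller–Rabin witness and 77 is composite.
Base 59: x_0 = 59^19 mod 77 = 3. x_0 is neither 1 nor 76, so continue squaring. x_1 = 3^2 mod 77 = 9. Reached i = s−1 = 1 without hitting −1: 59 is a Miller–Rabin witness and 77 is composite.
The smallest witness among the given bases is 5.

5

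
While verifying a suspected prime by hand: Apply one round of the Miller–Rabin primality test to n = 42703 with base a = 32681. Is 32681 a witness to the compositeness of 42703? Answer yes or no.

no

n − 1 = 42702 = 2^1 · 21351, so s = 1 and d = 21351.
x_0 = 32681^21351 mod 42703 = 42702.
x_0 = 42702 ≡ −1, so 32681 is not a witness.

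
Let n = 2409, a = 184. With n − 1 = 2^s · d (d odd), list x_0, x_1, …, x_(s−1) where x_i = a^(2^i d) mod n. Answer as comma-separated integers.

1702, 1186, 2149

n − 1 = 2408 = 2^3 · 301, so s = 3 and d = 301.
x_0 = 184^301 mod 2409 = 1702.
x_1 = 1702^2 mod 2409 = 1186.
x_2 = 1186^2 mod 2409 = 2149.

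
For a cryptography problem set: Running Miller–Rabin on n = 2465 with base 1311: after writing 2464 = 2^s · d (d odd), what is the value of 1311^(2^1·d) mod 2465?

n − 1 = 2464 = 2^5 · 77, so s = 5 and d = 77.
x_0 = 1311^77 mod 2465 = 1681.
x_1 = 1681^2 mod 2465 = 871.

871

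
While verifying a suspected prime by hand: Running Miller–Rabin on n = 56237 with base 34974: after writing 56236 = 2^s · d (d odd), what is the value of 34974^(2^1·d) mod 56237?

56236

n − 1 = 56236 = 2^2 · 14059, so s = 2 and d = 14059.
x_0 = 34974^14059 mod 56237 = 4580.
x_1 = 4580^2 mod 56237 = 56236.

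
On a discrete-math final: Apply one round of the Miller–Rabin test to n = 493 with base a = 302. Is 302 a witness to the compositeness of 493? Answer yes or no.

n − 1 = 492 = 2^2 · 123, so s = 2 and d = 123.
Repeated squaring mod 493: 302^1 ≡ 302, 302^2 ≡ 492, 302^4 ≡ 1, 302^8 ≡ 1, 302^16 ≡ 1, 302^32 ≡ 1, 302^64 ≡ 1.
123 = 64 + 32 + 16 + 8 + 2 + 1, so 302^123 ≡ 1·1·1·1·492·302 ≡ 191 (mod 493).
x_0 = 302^123 mod 493 = 191.
x_0 is neither 1 nor 492, so continue squaring.
x_1 = 191^2 mod 493 = 492.
x_1 ≡ −1, so 302 is not a witness.

no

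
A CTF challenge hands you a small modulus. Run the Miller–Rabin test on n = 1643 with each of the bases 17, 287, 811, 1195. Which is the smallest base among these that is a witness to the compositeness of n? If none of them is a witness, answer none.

n − 1 = 1642 = 2^1 · 821, so s = 1 and d = 821.
Base 17: x_0 = 17^821 mod 1643 = 983. x_0 ∉ {1, 1642} and s = 1, so 17 is a Miller–Rabin witness and 1643 is composite.
Base 287: x_0 = 287^821 mod 1643 = 1217. x_0 ∉ {1, 1642} and s = 1, so 287 is a Miller–Rabin witness and 1643 is composite.
Base 811: x_0 = 811^821 mod 1643 = 521. x_0 ∉ {1, 1642} and s = 1, so 811 is a Miller–Rabin witness and 1643 is composite.
Base 1195: x_0 = 1195^821 mod 1643 = 1014. x_0 ∉ {1, 1642} and s = 1, so 1195 is a Miller–Rabin witness and 1643 is composite.
The smallest witness among the given bases is 17.

17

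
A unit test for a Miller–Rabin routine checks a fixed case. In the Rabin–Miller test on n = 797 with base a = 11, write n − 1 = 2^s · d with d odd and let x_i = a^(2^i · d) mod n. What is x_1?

1

n − 1 = 796 = 2^2 · 199, so s = 2 and d = 199.
x_0 = 11^199 mod 797 = 1.
x_1 = 1^2 mod 797 = 1.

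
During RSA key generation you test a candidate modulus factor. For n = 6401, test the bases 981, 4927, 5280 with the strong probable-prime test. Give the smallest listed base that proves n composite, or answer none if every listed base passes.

981

n − 1 = 6400 = 2^8 · 25, so s = 8 and d = 25.
Base 981: x_0 = 981^25 mod 6401 = 5452. x_0 is neither 1 nor 6400, so continue squaring. x_1 = 5452^2 mod 6401 = 4461. x_2 = 4461^2 mod 6401 = 6213. x_3 = 6213^2 mod 6401 = 3339. x_4 = 3339^2 mod 6401 = 4780. x_5 = 4780^2 mod 6401 = 3231. x_6 = 3231^2 mod 6401 = 5731. x_7 = 5731^2 mod 6401 = 830. Reached i = s−1 = 7 without hitting −1: 981 is a Miller–Rabin witness and 6401 is composite.
Base 4927: x_0 = 4927^25 mod 6401 = 6. x_0 is neither 1 nor 6400, so continue squaring. x_1 = 6^2 mod 6401 = 36. x_2 = 36^2 mod 6401 = 1296. x_3 = 1296^2 mod 6401 = 2554. x_4 = 2554^2 mod 6401 = 297. x_5 = 297^2 mod 6401 = 4996. x_6 = 4996^2 mod 6401 = 2517. x_7 = 2517^2 mod 6401 = 4700. Reached i = s−1 = 7 without hitting −1: 4927 is a Miller–Rabin witness and 6401 is composite.
Base 5280: x_0 = 5280^25 mod 6401 = 3800. x_0 is neither 1 nor 6400, so continue squaring. x_1 = 3800^2 mod 6401 = 5745. x_2 = 5745^2 mod 6401 = 1469. x_3 = 1469^2 mod 6401 = 824. x_4 = 824^2 mod 6401 = 470. x_5 = 470^2 mod 6401 = 3266. x_6 = 3266^2 mod 6401 = 2690. x_7 = 2690^2 mod 6401 = 2970. Reached i = s−1 = 7 without hitting −1: 5280 is a Miller–Rabin witness and 6401 is composite.
The smallest witness among the given bases is 981.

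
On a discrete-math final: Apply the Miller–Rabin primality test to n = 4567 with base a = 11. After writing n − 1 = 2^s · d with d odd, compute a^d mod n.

n − 1 = 4566 = 2^1 · 2283, so s = 1 and d = 2283.
11^2283 mod 4567 = 1.

1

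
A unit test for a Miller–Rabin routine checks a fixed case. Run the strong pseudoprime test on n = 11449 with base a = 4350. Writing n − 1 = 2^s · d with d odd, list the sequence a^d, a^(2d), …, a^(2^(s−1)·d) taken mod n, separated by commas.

5563, 322, 643

n − 1 = 11448 = 2^3 · 1431, so s = 3 and d = 1431.
x_0 = 4350^1431 mod 11449 = 5563.
x_1 = 5563^2 mod 11449 = 322.
x_2 = 322^2 mod 11449 = 643.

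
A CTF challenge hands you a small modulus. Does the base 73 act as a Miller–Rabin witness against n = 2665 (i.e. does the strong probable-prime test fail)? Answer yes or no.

no

n − 1 = 2664 = 2^3 · 333, so s = 3 and d = 333.
x_0 = 73^333 mod 2665 = 73.
x_0 is neither 1 nor 2664, so continue squaring.
x_1 = 73^2 mod 2665 = 2664.
x_1 ≡ −1, so 73 is not a witness.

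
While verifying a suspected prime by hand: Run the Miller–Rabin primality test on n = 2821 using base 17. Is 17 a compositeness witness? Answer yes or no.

no

n − 1 = 2820 = 2^2 · 705, so s = 2 and d = 705.
Repeated squaring mod 2821: 17^1 ≡ 17, 17^2 ≡ 289, 17^4 ≡ 1712, 17^8 ≡ 2746, 17^16 ≡ 2804, 17^32 ≡ 289, 17^64 ≡ 1712, 17^128 ≡ 2746, 17^256 ≡ 2804, 17^512 ≡ 289.
705 = 512 + 128 + 64 + 1, so 17^705 ≡ 289·2746·1712·17 ≡ 2820 (mod 2821).
x_0 = 17^705 mod 2821 = 2820.
x_0 = 2820 ≡ −1, so 17 is not a witness.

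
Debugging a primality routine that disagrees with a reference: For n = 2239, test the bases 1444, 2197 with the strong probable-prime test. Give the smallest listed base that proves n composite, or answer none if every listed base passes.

none

n − 1 = 2238 = 2^1 · 1119, so s = 1 and d = 1119.
Base 1444: x_0 = 1444^1119 mod 2239 = 1. x_0 = 1, so 1444 is not a witness.
Base 2197: x_0 = 2197^1119 mod 2239 = 1. x_0 = 1, so 2197 is not a witness.
No listed base is a witness for 2239.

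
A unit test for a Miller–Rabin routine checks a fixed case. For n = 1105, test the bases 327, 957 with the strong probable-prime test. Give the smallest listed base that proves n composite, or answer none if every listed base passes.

957

n − 1 = 1104 = 2^4 · 69, so s = 4 and d = 69.
Base 327: x_0 = 327^69 mod 1105 = 837. x_0 is neither 1 nor 1104, so continue squaring. x_1 = 837^2 mod 1105 = 1104. x_1 ≡ −1, so 327 is not a witness.
Base 957: x_0 = 957^69 mod 1105 = 762. x_0 is neither 1 nor 1104, so continue squaring. x_1 = 762^2 mod 1105 = 519. x_2 = 519^2 mod 1105 = 846. x_3 = 846^2 mod 1105 = 781. Reached i = s−1 = 3 without hitting −1: 957 is a Miller–Rabin witness and 1105 is composite.
The smallest witness among the given bases is 957.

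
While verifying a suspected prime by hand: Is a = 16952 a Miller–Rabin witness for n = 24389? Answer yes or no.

n − 1 = 24388 = 2^2 · 6097, so s = 2 and d = 6097.
x_0 = 16952^6097 mod 24389 = 8701.
x_0 is neither 1 nor 24388, so continue squaring.
x_1 = 8701^2 mod 24389 = 3945.
Reached i = s−1 = 1 without hitting −1: 16952 is a Miller–Rabin witness and 24389 is composite.

yes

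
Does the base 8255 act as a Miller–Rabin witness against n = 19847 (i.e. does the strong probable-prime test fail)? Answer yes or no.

n − 1 = 19846 = 2^1 · 9923, so s = 1 and d = 9923.
Repeated squaring mod 19847: 8255^1 ≡ 8255, 8255^2 ≡ 10274, 8255^4 ≡ 8730, 8255^8 ≡ 420, 8255^16 ≡ 17624, 8255^32 ≡ 19673, 8255^64 ≡ 10429, 8255^128 ≡ 2481, 8255^256 ≡ 2791, 8255^512 ≡ 9657, 8255^1024 ≡ 16443, 8255^2048 ≡ 16415, 8255^4096 ≡ 9353, 8255^8192 ≡ 12880.
9923 = 8192 + 1024 + 512 + 128 + 64 + 2 + 1, so 8255^9923 ≡ 12880·16443·9657·2481·10429·10274·8255 ≡ 3004 (mod 19847).
x_0 = 8255^9923 mod 19847 = 3004.
x_0 ∉ {1, 19846} and s = 1, so 8255 is a Miller–Rabin witness and 19847 is composite.

yes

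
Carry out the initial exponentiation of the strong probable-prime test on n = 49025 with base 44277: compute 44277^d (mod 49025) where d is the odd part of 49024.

39583

n − 1 = 49024 = 2^7 · 383, so s = 7 and d = 383.
44277^383 mod 49025 = 39583.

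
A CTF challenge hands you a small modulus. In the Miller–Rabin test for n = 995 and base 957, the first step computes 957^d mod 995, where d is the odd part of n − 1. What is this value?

n − 1 = 994 = 2^1 · 497, so s = 1 and d = 497.
By repeated squaring, 957^497 ≡ 847 (mod 995).

847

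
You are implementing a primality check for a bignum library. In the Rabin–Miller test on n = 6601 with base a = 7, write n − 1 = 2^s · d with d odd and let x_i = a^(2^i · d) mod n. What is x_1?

5544

n − 1 = 6600 = 2^3 · 825, so s = 3 and d = 825.
x_0 = 7^825 mod 6601 = 413.
x_1 = 413^2 mod 6601 = 5544.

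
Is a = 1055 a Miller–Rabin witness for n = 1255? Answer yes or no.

n − 1 = 1254 = 2^1 · 627, so s = 1 and d = 627.
x_0 = 1055^627 mod 1255 = 1095.
x_0 ∉ {1, 1254} and s = 1, so 1055 is a Miller–Rabin witness and 1255 is composite.

yes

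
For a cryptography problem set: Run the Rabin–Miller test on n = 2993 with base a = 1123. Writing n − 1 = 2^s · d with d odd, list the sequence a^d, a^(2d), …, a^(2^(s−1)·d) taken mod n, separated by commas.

n − 1 = 2992 = 2^4 · 187, so s = 4 and d = 187.
x_0 = 1123^187 mod 2993 = 1814.
x_1 = 1814^2 mod 2993 = 1289.
x_2 = 1289^2 mod 2993 = 406.
x_3 = 406^2 mod 2993 = 221.

1814, 1289, 406, 221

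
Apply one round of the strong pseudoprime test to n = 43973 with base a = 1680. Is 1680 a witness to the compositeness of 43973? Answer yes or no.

n − 1 = 43972 = 2^2 · 10993, so s = 2 and d = 10993.
Repeated squaring mod 43973: 1680^1 ≡ 1680, 1680^2 ≡ 8128, 1680^4 ≡ 16938, 1680^8 ≡ 15992, 1680^16 ≡ 41069, 1680^32 ≡ 34373, 1680^64 ≡ 36565, 1680^128 ≡ 160, 1680^256 ≡ 25600, 1680^512 ≡ 30381, 1680^1024 ≡ 11891, 1680^2048 ≡ 22686, 1680^4096 ≡ 38577, 1680^8192 ≡ 6690.
10993 = 8192 + 2048 + 512 + 128 + 64 + 32 + 16 + 1, so 1680^10993 ≡ 6690·22686·30381·160·36565·34373·41069·1680 ≡ 9114 (mod 43973).
x_0 = 1680^10993 mod 43973 = 9114.
x_0 is neither 1 nor 43972, so continue squaring.
x_1 = 9114^2 mod 43973 = 43972.
x_1 ≡ −1, so 1680 is not a witness.

no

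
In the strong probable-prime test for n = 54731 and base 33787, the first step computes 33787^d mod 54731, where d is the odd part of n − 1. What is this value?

26948

n − 1 = 54730 = 2^1 · 27365, so s = 1 and d = 27365.
33787^27365 mod 54731 = 26948.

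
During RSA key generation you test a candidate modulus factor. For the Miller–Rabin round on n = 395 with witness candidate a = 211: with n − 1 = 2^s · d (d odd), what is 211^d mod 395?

351

n − 1 = 394 = 2^1 · 197, so s = 1 and d = 197.
211^197 mod 395 = 351.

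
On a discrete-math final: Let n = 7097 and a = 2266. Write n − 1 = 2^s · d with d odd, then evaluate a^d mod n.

n − 1 = 7096 = 2^3 · 887, so s = 3 and d = 887.
Repeated squaring mod 7097: 2266^1 ≡ 2266, 2266^2 ≡ 3625, 2266^4 ≡ 4078, 2266^8 ≡ 1813, 2266^16 ≡ 1058, 2266^32 ≡ 5135, 2266^64 ≡ 2870, 2266^128 ≡ 4380, 2266^256 ≡ 1209, 2266^512 ≡ 6796.
887 = 512 + 256 + 64 + 32 + 16 + 4 + 2 + 1, so 2266^887 ≡ 6796·1209·2870·5135·1058·4078·3625·2266 ≡ 6947 (mod 7097).

6947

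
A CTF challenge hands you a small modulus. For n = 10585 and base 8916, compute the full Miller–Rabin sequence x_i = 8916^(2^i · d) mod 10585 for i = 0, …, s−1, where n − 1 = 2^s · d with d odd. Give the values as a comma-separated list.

5161, 4061, 291

n − 1 = 10584 = 2^3 · 1323, so s = 3 and d = 1323.
x_0 = 8916^1323 mod 10585 = 5161.
x_1 = 5161^2 mod 10585 = 4061.
x_2 = 4061^2 mod 10585 = 291.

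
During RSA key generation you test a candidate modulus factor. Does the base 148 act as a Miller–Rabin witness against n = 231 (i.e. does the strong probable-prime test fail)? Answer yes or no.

n − 1 = 230 = 2^1 · 115, so s = 1 and d = 115.
Repeated squaring mod 231: 148^1 ≡ 148, 148^2 ≡ 190, 148^4 ≡ 64, 148^8 ≡ 169, 148^16 ≡ 148, 148^32 ≡ 190, 148^64 ≡ 64.
115 = 64 + 32 + 16 + 2 + 1, so 148^115 ≡ 64·190·148·190·148 ≡ 1 (mod 231).
x_0 = 148^115 mod 231 = 1.
x_0 = 1, so 148 is not a witness.

no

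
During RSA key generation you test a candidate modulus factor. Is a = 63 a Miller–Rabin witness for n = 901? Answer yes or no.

yes

n − 1 = 900 = 2^2 · 225, so s = 2 and d = 225.
Repeated squaring mod 901: 63^1 ≡ 63, 63^2 ≡ 365, 63^4 ≡ 778, 63^8 ≡ 713, 63^16 ≡ 205, 63^32 ≡ 579, 63^64 ≡ 69, 63^128 ≡ 256.
225 = 128 + 64 + 32 + 1, so 63^225 ≡ 256·69·579·63 ≡ 301 (mod 901).
x_0 = 63^225 mod 901 = 301.
x_0 is neither 1 nor 900, so continue squaring.
x_1 = 301^2 mod 901 = 501.
Reached i = s−1 = 1 without hitting −1: 63 is a Miller–Rabin witness and 901 is composite.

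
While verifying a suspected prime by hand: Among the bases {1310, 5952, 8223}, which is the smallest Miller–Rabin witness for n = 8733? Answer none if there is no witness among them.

n − 1 = 8732 = 2^2 · 2183, so s = 2 and d = 2183.
Base 1310: x_0 = 1310^2183 mod 8733 = 3641. x_0 is neither 1 nor 8732, so continue squaring. x_1 = 3641^2 mod 8733 = 187. Reached i = s−1 = 1 without hitting −1: 1310 is a Miller–Rabin witness and 8733 is composite.
Base 5952: x_0 = 5952^2183 mod 8733 = 723. x_0 is neither 1 nor 8732, so continue squaring. x_1 = 723^2 mod 8733 = 7482. Reached i = s−1 = 1 without hitting −1: 5952 is a Miller–Rabin witness and 8733 is composite.
Base 8223: x_0 = 8223^2183 mod 8733 = 2778. x_0 is neither 1 nor 8732, so continue squaring. x_1 = 2778^2 mod 8733 = 6045. Reached i = s−1 = 1 without hitting −1: 8223 is a Miller–Rabin witness and 8733 is composite.
The smallest witness among the given bases is 1310.

1310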